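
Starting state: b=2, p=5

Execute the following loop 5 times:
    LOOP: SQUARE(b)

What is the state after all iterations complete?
b=4294967296, p=5

Iteration trace:
Start: b=2, p=5
After iteration 1: b=4, p=5
After iteration 2: b=16, p=5
After iteration 3: b=256, p=5
After iteration 4: b=65536, p=5
After iteration 5: b=4294967296, p=5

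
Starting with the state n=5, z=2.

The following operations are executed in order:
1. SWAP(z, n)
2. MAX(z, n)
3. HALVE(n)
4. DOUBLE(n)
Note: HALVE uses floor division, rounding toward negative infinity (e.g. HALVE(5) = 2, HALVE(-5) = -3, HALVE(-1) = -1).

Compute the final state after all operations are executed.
{n: 2, z: 5}

Step-by-step execution:
Initial: n=5, z=2
After step 1 (SWAP(z, n)): n=2, z=5
After step 2 (MAX(z, n)): n=2, z=5
After step 3 (HALVE(n)): n=1, z=5
After step 4 (DOUBLE(n)): n=2, z=5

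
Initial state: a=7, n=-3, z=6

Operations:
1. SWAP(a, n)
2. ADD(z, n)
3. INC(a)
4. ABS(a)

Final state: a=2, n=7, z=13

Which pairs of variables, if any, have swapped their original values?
None

Comparing initial and final values:
a: 7 → 2
n: -3 → 7
z: 6 → 13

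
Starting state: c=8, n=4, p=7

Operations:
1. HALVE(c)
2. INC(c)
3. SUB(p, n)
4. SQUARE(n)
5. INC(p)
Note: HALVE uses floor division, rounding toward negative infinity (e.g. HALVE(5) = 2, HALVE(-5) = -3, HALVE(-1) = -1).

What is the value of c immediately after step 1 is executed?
c = 4

Tracing c through execution:
Initial: c = 8
After step 1 (HALVE(c)): c = 4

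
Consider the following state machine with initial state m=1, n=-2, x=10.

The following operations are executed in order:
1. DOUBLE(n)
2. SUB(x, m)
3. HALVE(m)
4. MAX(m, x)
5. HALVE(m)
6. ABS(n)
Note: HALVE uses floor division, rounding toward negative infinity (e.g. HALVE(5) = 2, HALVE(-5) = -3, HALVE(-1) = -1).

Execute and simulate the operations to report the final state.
{m: 4, n: 4, x: 9}

Step-by-step execution:
Initial: m=1, n=-2, x=10
After step 1 (DOUBLE(n)): m=1, n=-4, x=10
After step 2 (SUB(x, m)): m=1, n=-4, x=9
After step 3 (HALVE(m)): m=0, n=-4, x=9
After step 4 (MAX(m, x)): m=9, n=-4, x=9
After step 5 (HALVE(m)): m=4, n=-4, x=9
After step 6 (ABS(n)): m=4, n=4, x=9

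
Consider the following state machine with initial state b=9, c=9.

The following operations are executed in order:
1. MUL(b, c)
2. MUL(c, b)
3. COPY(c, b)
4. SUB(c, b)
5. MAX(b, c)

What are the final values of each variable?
{b: 81, c: 0}

Step-by-step execution:
Initial: b=9, c=9
After step 1 (MUL(b, c)): b=81, c=9
After step 2 (MUL(c, b)): b=81, c=729
After step 3 (COPY(c, b)): b=81, c=81
After step 4 (SUB(c, b)): b=81, c=0
After step 5 (MAX(b, c)): b=81, c=0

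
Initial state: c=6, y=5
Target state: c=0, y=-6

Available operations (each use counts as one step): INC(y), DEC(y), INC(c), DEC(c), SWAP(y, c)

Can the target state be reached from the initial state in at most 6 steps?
No

The target state cannot be reached within 6 steps.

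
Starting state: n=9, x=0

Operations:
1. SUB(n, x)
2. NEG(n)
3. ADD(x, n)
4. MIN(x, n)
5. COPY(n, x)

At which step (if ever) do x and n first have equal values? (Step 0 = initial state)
Step 3

x and n first become equal after step 3.

Comparing values at each step:
Initial: x=0, n=9
After step 1: x=0, n=9
After step 2: x=0, n=-9
After step 3: x=-9, n=-9 ← equal!
After step 4: x=-9, n=-9 ← equal!
After step 5: x=-9, n=-9 ← equal!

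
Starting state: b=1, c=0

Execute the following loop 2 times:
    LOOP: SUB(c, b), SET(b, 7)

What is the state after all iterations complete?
b=7, c=-8

Iteration trace:
Start: b=1, c=0
After iteration 1: b=7, c=-1
After iteration 2: b=7, c=-8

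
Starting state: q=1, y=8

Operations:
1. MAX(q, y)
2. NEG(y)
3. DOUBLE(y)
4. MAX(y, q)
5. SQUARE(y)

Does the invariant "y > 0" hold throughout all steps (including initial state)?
No, violated after step 2

The invariant is violated after step 2.

State at each step:
Initial: q=1, y=8
After step 1: q=8, y=8
After step 2: q=8, y=-8
After step 3: q=8, y=-16
After step 4: q=8, y=8
After step 5: q=8, y=64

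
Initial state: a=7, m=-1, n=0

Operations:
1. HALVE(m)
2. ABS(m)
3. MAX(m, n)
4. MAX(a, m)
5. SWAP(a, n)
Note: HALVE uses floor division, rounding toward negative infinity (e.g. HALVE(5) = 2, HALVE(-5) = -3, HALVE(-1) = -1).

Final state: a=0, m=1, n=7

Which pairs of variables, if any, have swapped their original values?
(a, n)

Comparing initial and final values:
a: 7 → 0
m: -1 → 1
n: 0 → 7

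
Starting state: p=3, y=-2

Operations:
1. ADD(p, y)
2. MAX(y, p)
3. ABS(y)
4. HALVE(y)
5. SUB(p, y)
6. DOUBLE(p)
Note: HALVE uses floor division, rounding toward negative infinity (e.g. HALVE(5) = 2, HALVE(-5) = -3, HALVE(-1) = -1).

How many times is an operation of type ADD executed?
1

Counting ADD operations:
Step 1: ADD(p, y) ← ADD
Total: 1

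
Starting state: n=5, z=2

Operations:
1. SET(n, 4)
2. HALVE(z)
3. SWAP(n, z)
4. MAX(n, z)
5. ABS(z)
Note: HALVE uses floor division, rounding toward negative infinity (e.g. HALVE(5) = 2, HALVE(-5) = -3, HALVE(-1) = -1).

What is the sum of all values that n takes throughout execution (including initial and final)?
22

Values of n at each step:
Initial: n = 5
After step 1: n = 4
After step 2: n = 4
After step 3: n = 1
After step 4: n = 4
After step 5: n = 4
Sum = 5 + 4 + 4 + 1 + 4 + 4 = 22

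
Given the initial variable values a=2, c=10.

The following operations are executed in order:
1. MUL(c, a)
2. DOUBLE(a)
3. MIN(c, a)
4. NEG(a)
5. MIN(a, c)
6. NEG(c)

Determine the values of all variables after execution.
{a: -4, c: -4}

Step-by-step execution:
Initial: a=2, c=10
After step 1 (MUL(c, a)): a=2, c=20
After step 2 (DOUBLE(a)): a=4, c=20
After step 3 (MIN(c, a)): a=4, c=4
After step 4 (NEG(a)): a=-4, c=4
After step 5 (MIN(a, c)): a=-4, c=4
After step 6 (NEG(c)): a=-4, c=-4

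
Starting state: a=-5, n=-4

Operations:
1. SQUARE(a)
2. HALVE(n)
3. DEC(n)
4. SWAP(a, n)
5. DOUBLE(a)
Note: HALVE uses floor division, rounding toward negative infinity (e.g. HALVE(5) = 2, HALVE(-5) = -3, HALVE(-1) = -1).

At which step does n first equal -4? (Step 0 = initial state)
Step 0

Tracing n:
Initial: n = -4 ← first occurrence
After step 1: n = -4
After step 2: n = -2
After step 3: n = -3
After step 4: n = 25
After step 5: n = 25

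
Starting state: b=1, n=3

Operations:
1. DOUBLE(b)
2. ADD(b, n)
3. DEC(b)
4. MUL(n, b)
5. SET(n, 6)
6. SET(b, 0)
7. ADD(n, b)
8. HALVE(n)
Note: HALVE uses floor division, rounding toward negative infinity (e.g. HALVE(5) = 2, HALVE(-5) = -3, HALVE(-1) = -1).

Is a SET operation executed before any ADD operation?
No

First SET: step 5
First ADD: step 2
Since 5 > 2, ADD comes first.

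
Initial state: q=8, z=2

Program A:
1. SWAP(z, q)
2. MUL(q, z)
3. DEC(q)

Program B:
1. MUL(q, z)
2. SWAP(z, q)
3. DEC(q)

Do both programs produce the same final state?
No

Program A final state: q=15, z=8
Program B final state: q=1, z=16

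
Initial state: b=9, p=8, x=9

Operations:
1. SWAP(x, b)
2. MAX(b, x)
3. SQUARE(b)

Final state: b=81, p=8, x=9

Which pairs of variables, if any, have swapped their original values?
None

Comparing initial and final values:
x: 9 → 9
b: 9 → 81
p: 8 → 8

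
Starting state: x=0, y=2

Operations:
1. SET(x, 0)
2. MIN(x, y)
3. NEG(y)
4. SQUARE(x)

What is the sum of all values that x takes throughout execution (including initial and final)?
0

Values of x at each step:
Initial: x = 0
After step 1: x = 0
After step 2: x = 0
After step 3: x = 0
After step 4: x = 0
Sum = 0 + 0 + 0 + 0 + 0 = 0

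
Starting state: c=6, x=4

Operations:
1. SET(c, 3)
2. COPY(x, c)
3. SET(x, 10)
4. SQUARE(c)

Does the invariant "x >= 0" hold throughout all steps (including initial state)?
Yes

The invariant holds at every step.

State at each step:
Initial: c=6, x=4
After step 1: c=3, x=4
After step 2: c=3, x=3
After step 3: c=3, x=10
After step 4: c=9, x=10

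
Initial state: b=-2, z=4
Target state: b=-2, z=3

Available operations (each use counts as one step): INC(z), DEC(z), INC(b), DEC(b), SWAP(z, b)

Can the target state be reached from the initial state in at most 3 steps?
Yes

Path (1 step): DEC(z)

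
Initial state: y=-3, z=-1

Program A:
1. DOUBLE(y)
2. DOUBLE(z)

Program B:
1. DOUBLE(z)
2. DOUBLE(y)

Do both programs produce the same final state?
Yes

Program A final state: y=-6, z=-2
Program B final state: y=-6, z=-2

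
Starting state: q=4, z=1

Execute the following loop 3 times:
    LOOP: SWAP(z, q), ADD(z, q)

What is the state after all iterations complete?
q=6, z=11

Iteration trace:
Start: q=4, z=1
After iteration 1: q=1, z=5
After iteration 2: q=5, z=6
After iteration 3: q=6, z=11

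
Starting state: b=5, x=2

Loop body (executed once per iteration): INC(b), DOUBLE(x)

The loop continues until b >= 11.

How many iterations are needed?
6

Tracing iterations:
Initial: b=5, x=2
After iteration 1: b=6, x=4
After iteration 2: b=7, x=8
After iteration 3: b=8, x=16
After iteration 4: b=9, x=32
After iteration 5: b=10, x=64
After iteration 6: b=11, x=128
b >= 11 now holds, so the loop exits after 6 iterations.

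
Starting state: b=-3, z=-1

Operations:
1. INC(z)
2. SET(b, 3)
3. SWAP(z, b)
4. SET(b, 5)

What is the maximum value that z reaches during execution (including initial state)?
3

Values of z at each step:
Initial: z = -1
After step 1: z = 0
After step 2: z = 0
After step 3: z = 3 ← maximum
After step 4: z = 3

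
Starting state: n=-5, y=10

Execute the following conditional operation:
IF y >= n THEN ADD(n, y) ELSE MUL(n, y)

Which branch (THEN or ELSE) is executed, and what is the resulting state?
Branch: THEN, Final state: n=5, y=10

Evaluating condition: y >= n
y = 10, n = -5
Condition is True, so THEN branch executes
After ADD(n, y): n=5, y=10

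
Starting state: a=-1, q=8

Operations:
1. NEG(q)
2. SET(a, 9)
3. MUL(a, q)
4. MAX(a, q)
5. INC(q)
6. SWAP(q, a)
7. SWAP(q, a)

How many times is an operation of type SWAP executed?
2

Counting SWAP operations:
Step 6: SWAP(q, a) ← SWAP
Step 7: SWAP(q, a) ← SWAP
Total: 2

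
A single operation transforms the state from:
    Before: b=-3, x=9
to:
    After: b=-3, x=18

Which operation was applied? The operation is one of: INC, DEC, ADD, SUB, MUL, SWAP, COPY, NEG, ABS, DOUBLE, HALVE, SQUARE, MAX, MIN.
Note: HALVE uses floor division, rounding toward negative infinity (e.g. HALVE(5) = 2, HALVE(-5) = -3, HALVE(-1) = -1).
DOUBLE(x)

Analyzing the change:
Before: b=-3, x=9
After: b=-3, x=18
Variable x changed from 9 to 18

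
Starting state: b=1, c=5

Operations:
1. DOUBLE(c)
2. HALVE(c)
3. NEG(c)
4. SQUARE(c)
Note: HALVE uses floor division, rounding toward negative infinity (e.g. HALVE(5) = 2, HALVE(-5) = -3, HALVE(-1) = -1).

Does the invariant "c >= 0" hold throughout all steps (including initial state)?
No, violated after step 3

The invariant is violated after step 3.

State at each step:
Initial: b=1, c=5
After step 1: b=1, c=10
After step 2: b=1, c=5
After step 3: b=1, c=-5
After step 4: b=1, c=25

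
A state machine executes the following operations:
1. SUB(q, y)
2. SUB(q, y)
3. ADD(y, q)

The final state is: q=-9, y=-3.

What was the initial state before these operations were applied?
q=3, y=6

Working backwards:
Final state: q=-9, y=-3
Before step 3 (ADD(y, q)): q=-9, y=6
Before step 2 (SUB(q, y)): q=-3, y=6
Before step 1 (SUB(q, y)): q=3, y=6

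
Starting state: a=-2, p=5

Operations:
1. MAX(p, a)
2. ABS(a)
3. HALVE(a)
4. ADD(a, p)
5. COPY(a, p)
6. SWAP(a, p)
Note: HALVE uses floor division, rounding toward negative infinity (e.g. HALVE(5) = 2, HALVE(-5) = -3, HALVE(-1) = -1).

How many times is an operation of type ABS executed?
1

Counting ABS operations:
Step 2: ABS(a) ← ABS
Total: 1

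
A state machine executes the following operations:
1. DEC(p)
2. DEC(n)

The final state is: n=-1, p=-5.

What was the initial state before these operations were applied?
n=0, p=-4

Working backwards:
Final state: n=-1, p=-5
Before step 2 (DEC(n)): n=0, p=-5
Before step 1 (DEC(p)): n=0, p=-4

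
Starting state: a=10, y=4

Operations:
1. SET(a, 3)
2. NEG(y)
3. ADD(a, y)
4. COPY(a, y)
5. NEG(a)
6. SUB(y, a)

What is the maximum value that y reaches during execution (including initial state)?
4

Values of y at each step:
Initial: y = 4 ← maximum
After step 1: y = 4
After step 2: y = -4
After step 3: y = -4
After step 4: y = -4
After step 5: y = -4
After step 6: y = -8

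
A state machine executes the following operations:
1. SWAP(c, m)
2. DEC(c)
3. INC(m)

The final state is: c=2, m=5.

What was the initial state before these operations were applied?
c=4, m=3

Working backwards:
Final state: c=2, m=5
Before step 3 (INC(m)): c=2, m=4
Before step 2 (DEC(c)): c=3, m=4
Before step 1 (SWAP(c, m)): c=4, m=3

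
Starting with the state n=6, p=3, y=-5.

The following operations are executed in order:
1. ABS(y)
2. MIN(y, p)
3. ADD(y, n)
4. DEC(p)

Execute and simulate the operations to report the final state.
{n: 6, p: 2, y: 9}

Step-by-step execution:
Initial: n=6, p=3, y=-5
After step 1 (ABS(y)): n=6, p=3, y=5
After step 2 (MIN(y, p)): n=6, p=3, y=3
After step 3 (ADD(y, n)): n=6, p=3, y=9
After step 4 (DEC(p)): n=6, p=2, y=9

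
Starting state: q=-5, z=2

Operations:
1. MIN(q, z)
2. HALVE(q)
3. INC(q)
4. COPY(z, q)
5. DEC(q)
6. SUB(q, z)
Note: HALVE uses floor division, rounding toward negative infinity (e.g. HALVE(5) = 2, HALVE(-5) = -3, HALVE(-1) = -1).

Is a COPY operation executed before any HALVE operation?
No

First COPY: step 4
First HALVE: step 2
Since 4 > 2, HALVE comes first.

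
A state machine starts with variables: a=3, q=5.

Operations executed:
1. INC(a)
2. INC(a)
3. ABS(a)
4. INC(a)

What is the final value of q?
q = 5

Tracing execution:
Step 1: INC(a) → q = 5
Step 2: INC(a) → q = 5
Step 3: ABS(a) → q = 5
Step 4: INC(a) → q = 5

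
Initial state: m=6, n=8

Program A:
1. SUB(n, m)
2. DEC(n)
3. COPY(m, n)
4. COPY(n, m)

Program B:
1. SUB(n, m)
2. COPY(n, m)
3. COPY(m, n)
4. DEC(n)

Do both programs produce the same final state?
No

Program A final state: m=1, n=1
Program B final state: m=6, n=5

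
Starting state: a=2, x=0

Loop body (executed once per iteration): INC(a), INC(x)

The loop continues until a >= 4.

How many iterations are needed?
2

Tracing iterations:
Initial: a=2, x=0
After iteration 1: a=3, x=1
After iteration 2: a=4, x=2
a >= 4 now holds, so the loop exits after 2 iterations.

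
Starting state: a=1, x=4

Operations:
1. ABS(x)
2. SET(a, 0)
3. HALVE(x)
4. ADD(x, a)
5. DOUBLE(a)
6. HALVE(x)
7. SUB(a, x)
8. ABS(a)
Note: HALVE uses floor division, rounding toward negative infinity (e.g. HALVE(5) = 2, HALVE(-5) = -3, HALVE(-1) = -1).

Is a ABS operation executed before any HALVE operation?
Yes

First ABS: step 1
First HALVE: step 3
Since 1 < 3, ABS comes first.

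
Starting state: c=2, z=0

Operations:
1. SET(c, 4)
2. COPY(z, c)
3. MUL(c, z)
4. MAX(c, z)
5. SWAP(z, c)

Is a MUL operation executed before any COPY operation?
No

First MUL: step 3
First COPY: step 2
Since 3 > 2, COPY comes first.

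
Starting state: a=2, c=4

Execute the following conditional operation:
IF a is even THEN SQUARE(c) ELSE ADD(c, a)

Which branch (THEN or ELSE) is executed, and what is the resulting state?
Branch: THEN, Final state: a=2, c=16

Evaluating condition: a is even
Condition is True, so THEN branch executes
After SQUARE(c): a=2, c=16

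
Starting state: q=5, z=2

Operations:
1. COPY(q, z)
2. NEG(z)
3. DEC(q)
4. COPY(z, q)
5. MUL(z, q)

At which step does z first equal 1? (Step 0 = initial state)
Step 4

Tracing z:
Initial: z = 2
After step 1: z = 2
After step 2: z = -2
After step 3: z = -2
After step 4: z = 1 ← first occurrence
After step 5: z = 1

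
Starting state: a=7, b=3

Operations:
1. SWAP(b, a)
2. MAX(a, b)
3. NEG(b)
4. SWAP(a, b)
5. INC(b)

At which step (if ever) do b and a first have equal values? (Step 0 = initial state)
Step 2

b and a first become equal after step 2.

Comparing values at each step:
Initial: b=3, a=7
After step 1: b=7, a=3
After step 2: b=7, a=7 ← equal!
After step 3: b=-7, a=7
After step 4: b=7, a=-7
After step 5: b=8, a=-7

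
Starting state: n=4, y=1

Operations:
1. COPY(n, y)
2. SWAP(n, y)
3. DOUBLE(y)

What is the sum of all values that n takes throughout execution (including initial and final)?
7

Values of n at each step:
Initial: n = 4
After step 1: n = 1
After step 2: n = 1
After step 3: n = 1
Sum = 4 + 1 + 1 + 1 = 7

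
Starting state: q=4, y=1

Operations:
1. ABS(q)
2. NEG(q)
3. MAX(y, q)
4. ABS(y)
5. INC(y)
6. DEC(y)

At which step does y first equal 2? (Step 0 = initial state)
Step 5

Tracing y:
Initial: y = 1
After step 1: y = 1
After step 2: y = 1
After step 3: y = 1
After step 4: y = 1
After step 5: y = 2 ← first occurrence
After step 6: y = 1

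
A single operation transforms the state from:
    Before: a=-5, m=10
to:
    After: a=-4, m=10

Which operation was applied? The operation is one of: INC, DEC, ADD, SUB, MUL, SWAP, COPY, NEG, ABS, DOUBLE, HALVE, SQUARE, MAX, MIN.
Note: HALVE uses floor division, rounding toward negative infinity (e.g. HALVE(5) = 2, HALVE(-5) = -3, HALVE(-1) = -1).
INC(a)

Analyzing the change:
Before: a=-5, m=10
After: a=-4, m=10
Variable a changed from -5 to -4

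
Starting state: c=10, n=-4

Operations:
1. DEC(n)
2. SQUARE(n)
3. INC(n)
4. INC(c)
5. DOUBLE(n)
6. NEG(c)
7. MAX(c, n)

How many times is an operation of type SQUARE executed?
1

Counting SQUARE operations:
Step 2: SQUARE(n) ← SQUARE
Total: 1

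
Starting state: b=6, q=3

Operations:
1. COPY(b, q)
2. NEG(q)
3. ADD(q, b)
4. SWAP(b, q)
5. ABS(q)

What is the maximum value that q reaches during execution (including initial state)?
3

Values of q at each step:
Initial: q = 3 ← maximum
After step 1: q = 3
After step 2: q = -3
After step 3: q = 0
After step 4: q = 3
After step 5: q = 3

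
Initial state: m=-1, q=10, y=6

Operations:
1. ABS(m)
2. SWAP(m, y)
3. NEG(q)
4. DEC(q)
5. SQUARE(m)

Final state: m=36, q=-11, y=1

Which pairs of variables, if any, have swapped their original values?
None

Comparing initial and final values:
q: 10 → -11
m: -1 → 36
y: 6 → 1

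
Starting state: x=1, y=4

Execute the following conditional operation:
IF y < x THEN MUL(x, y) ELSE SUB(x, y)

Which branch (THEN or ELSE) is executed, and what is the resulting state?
Branch: ELSE, Final state: x=-3, y=4

Evaluating condition: y < x
y = 4, x = 1
Condition is False, so ELSE branch executes
After SUB(x, y): x=-3, y=4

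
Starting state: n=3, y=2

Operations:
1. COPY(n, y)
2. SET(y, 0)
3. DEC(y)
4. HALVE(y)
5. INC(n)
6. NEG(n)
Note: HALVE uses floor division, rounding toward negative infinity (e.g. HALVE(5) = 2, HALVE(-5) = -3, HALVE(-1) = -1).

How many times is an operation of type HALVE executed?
1

Counting HALVE operations:
Step 4: HALVE(y) ← HALVE
Total: 1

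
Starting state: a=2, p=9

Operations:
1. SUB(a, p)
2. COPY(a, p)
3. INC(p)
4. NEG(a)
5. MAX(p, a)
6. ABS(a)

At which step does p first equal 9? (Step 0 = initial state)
Step 0

Tracing p:
Initial: p = 9 ← first occurrence
After step 1: p = 9
After step 2: p = 9
After step 3: p = 10
After step 4: p = 10
After step 5: p = 10
After step 6: p = 10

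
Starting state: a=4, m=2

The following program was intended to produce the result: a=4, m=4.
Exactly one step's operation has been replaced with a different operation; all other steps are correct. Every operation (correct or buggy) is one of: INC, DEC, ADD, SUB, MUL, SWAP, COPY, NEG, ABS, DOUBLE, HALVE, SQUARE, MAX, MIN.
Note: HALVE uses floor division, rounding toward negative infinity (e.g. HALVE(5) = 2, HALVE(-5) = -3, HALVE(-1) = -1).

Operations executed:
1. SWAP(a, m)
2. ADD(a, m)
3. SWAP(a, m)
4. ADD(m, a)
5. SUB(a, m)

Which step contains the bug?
Step 5

Trace with buggy code:
Initial: a=4, m=2
After step 1: a=2, m=4
After step 2: a=6, m=4
After step 3: a=4, m=6
After step 4: a=4, m=10
After step 5: a=-6, m=10
Actual final a=-6, m=10 ≠ expected a=4, m=4.
Step 5 is the only position where a single-operation replacement can produce the expected result.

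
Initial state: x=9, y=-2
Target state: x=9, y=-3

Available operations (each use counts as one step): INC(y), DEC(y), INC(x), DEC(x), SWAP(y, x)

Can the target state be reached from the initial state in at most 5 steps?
Yes

Path (1 step): DEC(y)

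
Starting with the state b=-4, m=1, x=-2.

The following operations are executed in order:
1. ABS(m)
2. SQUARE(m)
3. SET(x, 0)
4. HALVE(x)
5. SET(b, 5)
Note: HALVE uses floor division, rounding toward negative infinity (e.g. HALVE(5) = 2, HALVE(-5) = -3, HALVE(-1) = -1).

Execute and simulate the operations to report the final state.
{b: 5, m: 1, x: 0}

Step-by-step execution:
Initial: b=-4, m=1, x=-2
After step 1 (ABS(m)): b=-4, m=1, x=-2
After step 2 (SQUARE(m)): b=-4, m=1, x=-2
After step 3 (SET(x, 0)): b=-4, m=1, x=0
After step 4 (HALVE(x)): b=-4, m=1, x=0
After step 5 (SET(b, 5)): b=5, m=1, x=0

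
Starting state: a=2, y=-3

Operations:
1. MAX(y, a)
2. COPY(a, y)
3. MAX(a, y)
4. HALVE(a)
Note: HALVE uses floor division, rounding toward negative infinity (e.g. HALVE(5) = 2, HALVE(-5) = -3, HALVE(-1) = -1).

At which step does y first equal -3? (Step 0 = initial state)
Step 0

Tracing y:
Initial: y = -3 ← first occurrence
After step 1: y = 2
After step 2: y = 2
After step 3: y = 2
After step 4: y = 2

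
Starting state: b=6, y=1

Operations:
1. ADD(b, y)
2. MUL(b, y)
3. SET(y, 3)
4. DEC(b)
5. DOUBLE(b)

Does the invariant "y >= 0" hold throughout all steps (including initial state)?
Yes

The invariant holds at every step.

State at each step:
Initial: b=6, y=1
After step 1: b=7, y=1
After step 2: b=7, y=1
After step 3: b=7, y=3
After step 4: b=6, y=3
After step 5: b=12, y=3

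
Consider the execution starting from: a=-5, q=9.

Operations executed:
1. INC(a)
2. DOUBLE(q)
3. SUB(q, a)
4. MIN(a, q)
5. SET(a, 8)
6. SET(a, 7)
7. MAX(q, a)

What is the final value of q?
q = 22

Tracing execution:
Step 1: INC(a) → q = 9
Step 2: DOUBLE(q) → q = 18
Step 3: SUB(q, a) → q = 22
Step 4: MIN(a, q) → q = 22
Step 5: SET(a, 8) → q = 22
Step 6: SET(a, 7) → q = 22
Step 7: MAX(q, a) → q = 22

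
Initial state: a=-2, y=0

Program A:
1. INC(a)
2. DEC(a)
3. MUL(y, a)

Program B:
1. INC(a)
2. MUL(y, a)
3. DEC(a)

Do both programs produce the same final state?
Yes

Program A final state: a=-2, y=0
Program B final state: a=-2, y=0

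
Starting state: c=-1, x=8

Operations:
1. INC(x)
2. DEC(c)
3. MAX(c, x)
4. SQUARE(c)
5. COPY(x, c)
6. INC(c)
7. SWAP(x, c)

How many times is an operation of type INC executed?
2

Counting INC operations:
Step 1: INC(x) ← INC
Step 6: INC(c) ← INC
Total: 2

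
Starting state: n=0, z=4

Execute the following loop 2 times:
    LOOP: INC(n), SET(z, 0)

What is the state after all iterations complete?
n=2, z=0

Iteration trace:
Start: n=0, z=4
After iteration 1: n=1, z=0
After iteration 2: n=2, z=0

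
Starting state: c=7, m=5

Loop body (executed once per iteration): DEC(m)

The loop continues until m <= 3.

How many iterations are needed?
2

Tracing iterations:
Initial: c=7, m=5
After iteration 1: c=7, m=4
After iteration 2: c=7, m=3
m <= 3 now holds, so the loop exits after 2 iterations.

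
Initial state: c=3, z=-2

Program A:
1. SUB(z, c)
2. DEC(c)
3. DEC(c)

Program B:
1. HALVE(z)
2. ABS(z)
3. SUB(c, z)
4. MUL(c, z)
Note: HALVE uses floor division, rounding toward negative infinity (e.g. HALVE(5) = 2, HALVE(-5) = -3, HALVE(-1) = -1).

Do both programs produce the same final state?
No

Program A final state: c=1, z=-5
Program B final state: c=2, z=1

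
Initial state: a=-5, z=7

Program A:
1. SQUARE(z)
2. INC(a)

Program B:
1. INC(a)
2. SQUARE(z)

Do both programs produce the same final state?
Yes

Program A final state: a=-4, z=49
Program B final state: a=-4, z=49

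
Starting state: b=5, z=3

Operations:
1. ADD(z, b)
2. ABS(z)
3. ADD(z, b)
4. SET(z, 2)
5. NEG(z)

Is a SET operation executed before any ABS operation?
No

First SET: step 4
First ABS: step 2
Since 4 > 2, ABS comes first.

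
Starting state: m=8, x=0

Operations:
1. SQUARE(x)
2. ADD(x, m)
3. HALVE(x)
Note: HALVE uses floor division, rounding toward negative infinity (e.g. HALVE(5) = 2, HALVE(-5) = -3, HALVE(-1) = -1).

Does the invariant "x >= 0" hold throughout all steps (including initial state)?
Yes

The invariant holds at every step.

State at each step:
Initial: m=8, x=0
After step 1: m=8, x=0
After step 2: m=8, x=8
After step 3: m=8, x=4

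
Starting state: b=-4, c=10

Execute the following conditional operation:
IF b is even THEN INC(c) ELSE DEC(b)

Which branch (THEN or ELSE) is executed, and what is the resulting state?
Branch: THEN, Final state: b=-4, c=11

Evaluating condition: b is even
Condition is True, so THEN branch executes
After INC(c): b=-4, c=11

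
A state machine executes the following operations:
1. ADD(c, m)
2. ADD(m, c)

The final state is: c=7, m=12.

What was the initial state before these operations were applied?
c=2, m=5

Working backwards:
Final state: c=7, m=12
Before step 2 (ADD(m, c)): c=7, m=5
Before step 1 (ADD(c, m)): c=2, m=5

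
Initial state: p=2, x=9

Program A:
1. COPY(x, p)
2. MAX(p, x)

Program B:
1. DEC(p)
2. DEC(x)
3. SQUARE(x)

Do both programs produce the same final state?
No

Program A final state: p=2, x=2
Program B final state: p=1, x=64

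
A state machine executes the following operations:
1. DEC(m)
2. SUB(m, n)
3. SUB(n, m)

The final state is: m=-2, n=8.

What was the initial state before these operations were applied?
m=5, n=6

Working backwards:
Final state: m=-2, n=8
Before step 3 (SUB(n, m)): m=-2, n=6
Before step 2 (SUB(m, n)): m=4, n=6
Before step 1 (DEC(m)): m=5, n=6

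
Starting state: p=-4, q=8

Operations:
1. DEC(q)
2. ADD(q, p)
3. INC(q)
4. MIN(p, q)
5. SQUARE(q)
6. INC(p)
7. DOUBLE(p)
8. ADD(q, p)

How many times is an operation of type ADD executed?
2

Counting ADD operations:
Step 2: ADD(q, p) ← ADD
Step 8: ADD(q, p) ← ADD
Total: 2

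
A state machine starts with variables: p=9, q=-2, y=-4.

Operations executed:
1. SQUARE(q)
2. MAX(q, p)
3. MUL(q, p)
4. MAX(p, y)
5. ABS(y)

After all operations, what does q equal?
q = 81

Tracing execution:
Step 1: SQUARE(q) → q = 4
Step 2: MAX(q, p) → q = 9
Step 3: MUL(q, p) → q = 81
Step 4: MAX(p, y) → q = 81
Step 5: ABS(y) → q = 81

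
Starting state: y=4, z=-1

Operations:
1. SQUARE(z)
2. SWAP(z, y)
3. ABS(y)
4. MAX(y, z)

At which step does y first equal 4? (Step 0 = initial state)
Step 0

Tracing y:
Initial: y = 4 ← first occurrence
After step 1: y = 4
After step 2: y = 1
After step 3: y = 1
After step 4: y = 4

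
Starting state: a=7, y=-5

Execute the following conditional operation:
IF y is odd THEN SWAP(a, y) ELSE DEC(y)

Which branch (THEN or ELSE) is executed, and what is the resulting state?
Branch: THEN, Final state: a=-5, y=7

Evaluating condition: y is odd
Condition is True, so THEN branch executes
After SWAP(a, y): a=-5, y=7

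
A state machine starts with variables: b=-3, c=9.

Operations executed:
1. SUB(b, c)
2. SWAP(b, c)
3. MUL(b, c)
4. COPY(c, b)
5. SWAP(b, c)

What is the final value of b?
b = -108

Tracing execution:
Step 1: SUB(b, c) → b = -12
Step 2: SWAP(b, c) → b = 9
Step 3: MUL(b, c) → b = -108
Step 4: COPY(c, b) → b = -108
Step 5: SWAP(b, c) → b = -108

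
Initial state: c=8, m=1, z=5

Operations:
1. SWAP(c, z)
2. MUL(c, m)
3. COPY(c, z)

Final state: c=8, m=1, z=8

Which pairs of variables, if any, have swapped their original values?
None

Comparing initial and final values:
z: 5 → 8
c: 8 → 8
m: 1 → 1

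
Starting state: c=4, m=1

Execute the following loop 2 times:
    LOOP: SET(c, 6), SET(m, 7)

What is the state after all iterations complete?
c=6, m=7

Iteration trace:
Start: c=4, m=1
After iteration 1: c=6, m=7
After iteration 2: c=6, m=7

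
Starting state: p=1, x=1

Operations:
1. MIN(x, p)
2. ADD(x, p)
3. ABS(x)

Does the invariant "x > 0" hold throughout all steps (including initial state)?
Yes

The invariant holds at every step.

State at each step:
Initial: p=1, x=1
After step 1: p=1, x=1
After step 2: p=1, x=2
After step 3: p=1, x=2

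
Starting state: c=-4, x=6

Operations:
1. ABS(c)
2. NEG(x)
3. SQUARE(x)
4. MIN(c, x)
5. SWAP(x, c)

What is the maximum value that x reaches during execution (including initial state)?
36

Values of x at each step:
Initial: x = 6
After step 1: x = 6
After step 2: x = -6
After step 3: x = 36 ← maximum
After step 4: x = 36
After step 5: x = 4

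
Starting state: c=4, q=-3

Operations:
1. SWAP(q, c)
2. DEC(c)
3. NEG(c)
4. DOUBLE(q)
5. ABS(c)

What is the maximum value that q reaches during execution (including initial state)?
8

Values of q at each step:
Initial: q = -3
After step 1: q = 4
After step 2: q = 4
After step 3: q = 4
After step 4: q = 8 ← maximum
After step 5: q = 8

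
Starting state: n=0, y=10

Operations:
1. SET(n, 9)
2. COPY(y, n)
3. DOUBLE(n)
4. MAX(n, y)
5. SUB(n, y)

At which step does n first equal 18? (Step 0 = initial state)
Step 3

Tracing n:
Initial: n = 0
After step 1: n = 9
After step 2: n = 9
After step 3: n = 18 ← first occurrence
After step 4: n = 18
After step 5: n = 9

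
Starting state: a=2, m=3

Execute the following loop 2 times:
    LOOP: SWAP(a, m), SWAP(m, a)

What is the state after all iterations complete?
a=2, m=3

Iteration trace:
Start: a=2, m=3
After iteration 1: a=2, m=3
After iteration 2: a=2, m=3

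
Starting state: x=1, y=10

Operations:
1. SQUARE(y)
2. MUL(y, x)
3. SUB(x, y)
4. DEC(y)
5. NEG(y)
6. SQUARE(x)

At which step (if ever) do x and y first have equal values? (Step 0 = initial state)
Step 5

x and y first become equal after step 5.

Comparing values at each step:
Initial: x=1, y=10
After step 1: x=1, y=100
After step 2: x=1, y=100
After step 3: x=-99, y=100
After step 4: x=-99, y=99
After step 5: x=-99, y=-99 ← equal!
After step 6: x=9801, y=-99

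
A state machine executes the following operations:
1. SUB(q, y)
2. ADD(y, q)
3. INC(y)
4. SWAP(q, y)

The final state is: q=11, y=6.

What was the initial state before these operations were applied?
q=10, y=4

Working backwards:
Final state: q=11, y=6
Before step 4 (SWAP(q, y)): q=6, y=11
Before step 3 (INC(y)): q=6, y=10
Before step 2 (ADD(y, q)): q=6, y=4
Before step 1 (SUB(q, y)): q=10, y=4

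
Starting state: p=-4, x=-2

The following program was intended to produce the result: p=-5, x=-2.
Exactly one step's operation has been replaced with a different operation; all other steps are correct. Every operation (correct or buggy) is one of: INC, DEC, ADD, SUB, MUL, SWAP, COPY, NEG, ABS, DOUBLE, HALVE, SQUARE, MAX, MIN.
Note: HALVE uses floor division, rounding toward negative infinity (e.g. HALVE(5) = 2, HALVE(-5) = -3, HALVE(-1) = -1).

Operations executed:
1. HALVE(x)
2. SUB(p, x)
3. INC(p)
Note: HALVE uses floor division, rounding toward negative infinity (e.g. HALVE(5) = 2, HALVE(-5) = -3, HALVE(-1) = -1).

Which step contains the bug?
Step 1

Trace with buggy code:
Initial: p=-4, x=-2
After step 1: p=-4, x=-1
After step 2: p=-3, x=-1
After step 3: p=-2, x=-1
Actual final p=-2, x=-1 ≠ expected p=-5, x=-2.
Step 1 is the only position where a single-operation replacement can produce the expected result.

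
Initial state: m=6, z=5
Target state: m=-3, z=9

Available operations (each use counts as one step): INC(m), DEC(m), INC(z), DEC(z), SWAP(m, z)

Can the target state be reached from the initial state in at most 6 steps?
No

The target state cannot be reached within 6 steps.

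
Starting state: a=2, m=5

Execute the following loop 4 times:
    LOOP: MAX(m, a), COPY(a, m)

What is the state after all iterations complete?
a=5, m=5

Iteration trace:
Start: a=2, m=5
After iteration 1: a=5, m=5
After iteration 2: a=5, m=5
After iteration 3: a=5, m=5
After iteration 4: a=5, m=5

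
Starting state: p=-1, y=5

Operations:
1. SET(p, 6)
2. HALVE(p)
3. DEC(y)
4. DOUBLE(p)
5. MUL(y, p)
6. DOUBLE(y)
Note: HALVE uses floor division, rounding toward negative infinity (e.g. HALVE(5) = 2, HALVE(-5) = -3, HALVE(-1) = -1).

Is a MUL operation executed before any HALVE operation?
No

First MUL: step 5
First HALVE: step 2
Since 5 > 2, HALVE comes first.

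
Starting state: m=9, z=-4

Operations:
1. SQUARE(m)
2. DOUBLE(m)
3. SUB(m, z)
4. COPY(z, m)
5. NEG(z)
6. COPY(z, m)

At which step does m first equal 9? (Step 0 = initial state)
Step 0

Tracing m:
Initial: m = 9 ← first occurrence
After step 1: m = 81
After step 2: m = 162
After step 3: m = 166
After step 4: m = 166
After step 5: m = 166
After step 6: m = 166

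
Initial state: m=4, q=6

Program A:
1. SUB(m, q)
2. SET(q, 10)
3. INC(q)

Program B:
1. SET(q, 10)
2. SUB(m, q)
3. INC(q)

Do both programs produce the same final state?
No

Program A final state: m=-2, q=11
Program B final state: m=-6, q=11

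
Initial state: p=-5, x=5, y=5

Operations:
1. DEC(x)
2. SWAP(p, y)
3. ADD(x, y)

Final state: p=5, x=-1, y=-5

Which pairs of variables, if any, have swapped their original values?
(y, p)

Comparing initial and final values:
y: 5 → -5
x: 5 → -1
p: -5 → 5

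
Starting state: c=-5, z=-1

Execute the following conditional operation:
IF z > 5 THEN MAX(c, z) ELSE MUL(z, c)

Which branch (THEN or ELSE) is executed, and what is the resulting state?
Branch: ELSE, Final state: c=-5, z=5

Evaluating condition: z > 5
z = -1
Condition is False, so ELSE branch executes
After MUL(z, c): c=-5, z=5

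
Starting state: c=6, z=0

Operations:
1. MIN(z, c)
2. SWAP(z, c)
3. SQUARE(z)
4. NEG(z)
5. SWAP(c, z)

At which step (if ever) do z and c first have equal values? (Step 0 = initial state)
Never

z and c never become equal during execution.

Comparing values at each step:
Initial: z=0, c=6
After step 1: z=0, c=6
After step 2: z=6, c=0
After step 3: z=36, c=0
After step 4: z=-36, c=0
After step 5: z=0, c=-36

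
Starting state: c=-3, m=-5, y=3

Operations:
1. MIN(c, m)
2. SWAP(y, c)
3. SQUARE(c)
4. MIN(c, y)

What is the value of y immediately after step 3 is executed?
y = -5

Tracing y through execution:
Initial: y = 3
After step 1 (MIN(c, m)): y = 3
After step 2 (SWAP(y, c)): y = -5
After step 3 (SQUARE(c)): y = -5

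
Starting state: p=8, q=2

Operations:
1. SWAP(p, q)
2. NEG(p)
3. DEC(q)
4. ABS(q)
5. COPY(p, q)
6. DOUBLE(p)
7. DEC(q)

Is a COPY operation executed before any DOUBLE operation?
Yes

First COPY: step 5
First DOUBLE: step 6
Since 5 < 6, COPY comes first.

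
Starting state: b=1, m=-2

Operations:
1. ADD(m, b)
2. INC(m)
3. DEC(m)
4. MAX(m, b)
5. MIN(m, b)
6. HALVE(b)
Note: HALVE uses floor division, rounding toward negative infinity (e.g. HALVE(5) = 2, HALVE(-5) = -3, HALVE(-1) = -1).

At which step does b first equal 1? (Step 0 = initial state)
Step 0

Tracing b:
Initial: b = 1 ← first occurrence
After step 1: b = 1
After step 2: b = 1
After step 3: b = 1
After step 4: b = 1
After step 5: b = 1
After step 6: b = 0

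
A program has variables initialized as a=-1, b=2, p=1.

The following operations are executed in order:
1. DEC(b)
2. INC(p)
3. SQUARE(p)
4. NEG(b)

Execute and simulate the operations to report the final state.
{a: -1, b: -1, p: 4}

Step-by-step execution:
Initial: a=-1, b=2, p=1
After step 1 (DEC(b)): a=-1, b=1, p=1
After step 2 (INC(p)): a=-1, b=1, p=2
After step 3 (SQUARE(p)): a=-1, b=1, p=4
After step 4 (NEG(b)): a=-1, b=-1, p=4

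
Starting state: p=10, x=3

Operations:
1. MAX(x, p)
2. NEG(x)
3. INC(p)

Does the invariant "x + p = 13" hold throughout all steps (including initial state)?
No, violated after step 1

The invariant is violated after step 1.

State at each step:
Initial: p=10, x=3
After step 1: p=10, x=10
After step 2: p=10, x=-10
After step 3: p=11, x=-10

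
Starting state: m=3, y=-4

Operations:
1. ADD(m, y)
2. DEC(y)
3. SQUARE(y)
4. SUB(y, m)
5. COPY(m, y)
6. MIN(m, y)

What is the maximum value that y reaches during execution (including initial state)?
26

Values of y at each step:
Initial: y = -4
After step 1: y = -4
After step 2: y = -5
After step 3: y = 25
After step 4: y = 26 ← maximum
After step 5: y = 26
After step 6: y = 26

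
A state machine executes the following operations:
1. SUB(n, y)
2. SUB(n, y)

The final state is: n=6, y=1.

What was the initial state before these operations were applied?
n=8, y=1

Working backwards:
Final state: n=6, y=1
Before step 2 (SUB(n, y)): n=7, y=1
Before step 1 (SUB(n, y)): n=8, y=1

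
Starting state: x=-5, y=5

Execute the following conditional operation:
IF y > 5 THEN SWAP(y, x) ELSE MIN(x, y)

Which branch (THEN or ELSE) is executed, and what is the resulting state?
Branch: ELSE, Final state: x=-5, y=5

Evaluating condition: y > 5
y = 5
Condition is False, so ELSE branch executes
After MIN(x, y): x=-5, y=5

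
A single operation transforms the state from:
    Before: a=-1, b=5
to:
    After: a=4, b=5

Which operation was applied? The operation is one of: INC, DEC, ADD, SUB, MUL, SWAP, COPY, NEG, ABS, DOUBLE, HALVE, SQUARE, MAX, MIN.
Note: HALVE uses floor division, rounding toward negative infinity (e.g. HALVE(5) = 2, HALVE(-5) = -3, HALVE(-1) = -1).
ADD(a, b)

Analyzing the change:
Before: a=-1, b=5
After: a=4, b=5
Variable a changed from -1 to 4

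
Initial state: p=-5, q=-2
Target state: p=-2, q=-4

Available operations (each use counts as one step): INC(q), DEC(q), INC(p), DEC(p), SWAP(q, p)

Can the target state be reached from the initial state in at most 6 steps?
Yes

Path (2 steps): INC(p) → SWAP(q, p)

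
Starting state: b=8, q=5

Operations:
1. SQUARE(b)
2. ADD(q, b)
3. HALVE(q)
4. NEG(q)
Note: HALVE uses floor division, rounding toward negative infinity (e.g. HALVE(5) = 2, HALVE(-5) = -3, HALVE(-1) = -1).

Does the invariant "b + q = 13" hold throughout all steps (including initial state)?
No, violated after step 1

The invariant is violated after step 1.

State at each step:
Initial: b=8, q=5
After step 1: b=64, q=5
After step 2: b=64, q=69
After step 3: b=64, q=34
After step 4: b=64, q=-34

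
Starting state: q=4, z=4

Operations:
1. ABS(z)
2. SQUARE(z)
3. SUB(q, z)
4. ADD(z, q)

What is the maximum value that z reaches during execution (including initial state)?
16

Values of z at each step:
Initial: z = 4
After step 1: z = 4
After step 2: z = 16 ← maximum
After step 3: z = 16
After step 4: z = 4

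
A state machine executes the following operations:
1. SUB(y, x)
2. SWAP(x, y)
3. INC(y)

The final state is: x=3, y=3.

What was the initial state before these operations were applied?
x=2, y=5

Working backwards:
Final state: x=3, y=3
Before step 3 (INC(y)): x=3, y=2
Before step 2 (SWAP(x, y)): x=2, y=3
Before step 1 (SUB(y, x)): x=2, y=5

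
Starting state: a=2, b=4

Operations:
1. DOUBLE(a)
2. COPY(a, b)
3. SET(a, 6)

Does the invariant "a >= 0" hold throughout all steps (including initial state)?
Yes

The invariant holds at every step.

State at each step:
Initial: a=2, b=4
After step 1: a=4, b=4
After step 2: a=4, b=4
After step 3: a=6, b=4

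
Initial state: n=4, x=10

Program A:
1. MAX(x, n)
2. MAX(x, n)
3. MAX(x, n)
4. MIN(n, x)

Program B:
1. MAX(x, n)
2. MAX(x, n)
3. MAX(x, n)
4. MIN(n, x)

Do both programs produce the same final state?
Yes

Program A final state: n=4, x=10
Program B final state: n=4, x=10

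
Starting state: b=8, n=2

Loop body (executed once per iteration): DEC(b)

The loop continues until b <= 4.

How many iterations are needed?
4

Tracing iterations:
Initial: b=8, n=2
After iteration 1: b=7, n=2
After iteration 2: b=6, n=2
After iteration 3: b=5, n=2
After iteration 4: b=4, n=2
b <= 4 now holds, so the loop exits after 4 iterations.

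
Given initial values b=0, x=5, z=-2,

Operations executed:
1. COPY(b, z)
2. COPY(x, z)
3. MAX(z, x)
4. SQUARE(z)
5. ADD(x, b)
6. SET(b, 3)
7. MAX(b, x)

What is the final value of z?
z = 4

Tracing execution:
Step 1: COPY(b, z) → z = -2
Step 2: COPY(x, z) → z = -2
Step 3: MAX(z, x) → z = -2
Step 4: SQUARE(z) → z = 4
Step 5: ADD(x, b) → z = 4
Step 6: SET(b, 3) → z = 4
Step 7: MAX(b, x) → z = 4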